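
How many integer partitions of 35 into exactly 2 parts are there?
p(35, 2 parts) = 17

Partitions of n into exactly k parts are in bijection with partitions of n − k into at most k parts (subtract 1 from each part). So p(35, exactly 2) = p(33, parts ≤ 2). Computing via the recurrence p(m, j) = p(m, j−1) + p(m−j, j) gives 17.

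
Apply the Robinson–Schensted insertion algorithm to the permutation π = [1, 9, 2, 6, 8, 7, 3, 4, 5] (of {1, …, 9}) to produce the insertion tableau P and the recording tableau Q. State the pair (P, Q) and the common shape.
P = [1, 2, 3, 4, 5] / [6, 7] / [8] / [9];  Q = [1, 2, 4, 5, 9] / [3, 8] / [6] / [7];  common shape = (5, 2, 1, 1)

Row-insert the values π_1, π_2, … into P one at a time, bumping the leftmost entry strictly greater than the inserted value down to the next row. The recording tableau Q records, in position (i, j), the step at which that cell was added to P.
  Insert 1 (step 1): P = [1];  Q = [1]
  Insert 9 (step 2): P = [1, 9];  Q = [1, 2]
  Insert 2 (step 3): P = [1, 2] / [9];  Q = [1, 2] / [3]
  Insert 6 (step 4): P = [1, 2, 6] / [9];  Q = [1, 2, 4] / [3]
  Insert 8 (step 5): P = [1, 2, 6, 8] / [9];  Q = [1, 2, 4, 5] / [3]
  Insert 7 (step 6): P = [1, 2, 6, 7] / [8] / [9];  Q = [1, 2, 4, 5] / [3] / [6]
  Insert 3 (step 7): P = [1, 2, 3, 7] / [6] / [8] / [9];  Q = [1, 2, 4, 5] / [3] / [6] / [7]
  Insert 4 (step 8): P = [1, 2, 3, 4] / [6, 7] / [8] / [9];  Q = [1, 2, 4, 5] / [3, 8] / [6] / [7]
  Insert 5 (step 9): P = [1, 2, 3, 4, 5] / [6, 7] / [8] / [9];  Q = [1, 2, 4, 5, 9] / [3, 8] / [6] / [7]
Final shape: (5, 2, 1, 1).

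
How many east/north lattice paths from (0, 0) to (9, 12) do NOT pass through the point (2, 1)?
Number of paths = 198458

Total paths from (0, 0) to (9, 12): C(21, 9) = 293930. Paths through (2, 1): (paths (0, 0) → (2, 1)) × (paths (2, 1) → (9, 12)) = C(3, 2) · C(18, 7) = 3 · 31824 = 95472. Avoidance count = 293930 − 95472 = 198458.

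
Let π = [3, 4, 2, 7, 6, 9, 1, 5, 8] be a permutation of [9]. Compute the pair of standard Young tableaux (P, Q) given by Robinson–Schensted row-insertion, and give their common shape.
P = [1, 4, 5, 8] / [2, 6, 9] / [3, 7];  Q = [1, 2, 4, 6] / [3, 5, 9] / [7, 8];  common shape = (4, 3, 2)

Row-insert the values π_1, π_2, … into P one at a time, bumping the leftmost entry strictly greater than the inserted value down to the next row. The recording tableau Q records, in position (i, j), the step at which that cell was added to P.
  Insert 3 (step 1): P = [3];  Q = [1]
  Insert 4 (step 2): P = [3, 4];  Q = [1, 2]
  Insert 2 (step 3): P = [2, 4] / [3];  Q = [1, 2] / [3]
  Insert 7 (step 4): P = [2, 4, 7] / [3];  Q = [1, 2, 4] / [3]
  Insert 6 (step 5): P = [2, 4, 6] / [3, 7];  Q = [1, 2, 4] / [3, 5]
  Insert 9 (step 6): P = [2, 4, 6, 9] / [3, 7];  Q = [1, 2, 4, 6] / [3, 5]
  Insert 1 (step 7): P = [1, 4, 6, 9] / [2, 7] / [3];  Q = [1, 2, 4, 6] / [3, 5] / [7]
  Insert 5 (step 8): P = [1, 4, 5, 9] / [2, 6] / [3, 7];  Q = [1, 2, 4, 6] / [3, 5] / [7, 8]
  Insert 8 (step 9): P = [1, 4, 5, 8] / [2, 6, 9] / [3, 7];  Q = [1, 2, 4, 6] / [3, 5, 9] / [7, 8]
Final shape: (4, 3, 2).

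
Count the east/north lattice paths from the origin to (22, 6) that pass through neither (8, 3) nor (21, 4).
Number of paths = 233520

Inclusion–exclusion. Total paths: C(28, 22) = 376740. Through P₁: C(11, 8)·C(17, 14) = 112200. Through P₂: C(25, 21)·C(3, 1) = 37950. Since P₁ is strictly southwest of P₂, a monotone path through both must visit P₁ then P₂; paths through both = C(11, 8)·C(14, 13)·C(3, 1) = 6930. Avoid both = 376740 − 112200 − 37950 + 6930 = 233520.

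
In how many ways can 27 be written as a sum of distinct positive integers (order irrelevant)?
q(27) = 192

A partition into distinct parts is a strictly decreasing sequence summing to n. The recurrence d(n, m) = d(n, m−1) + d(n−m, m−1) (use part m at most once) with q(n) = d(n, n) gives q(27) = 192. (Euler's theorem: # distinct-part partitions = # odd-part partitions.)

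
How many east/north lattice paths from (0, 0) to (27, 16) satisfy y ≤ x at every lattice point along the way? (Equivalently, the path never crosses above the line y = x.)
Number of paths = 113649492522

By the reflection principle (André's argument), the number of monotone paths to (27, 16) with n ≤ m that never go above y = x is C(43, 27) − C(43, 28) = 265182149218 − 151532656696 = 113649492522.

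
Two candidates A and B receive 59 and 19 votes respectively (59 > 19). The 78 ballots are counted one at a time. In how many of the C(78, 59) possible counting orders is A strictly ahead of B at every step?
Strict-lead orderings = 344237209563016000

Total orderings of the 78 votes with 59 for A: C(78, 59) = 671262558647881200. By the Bertrand ballot formula (Cycle Lemma / reflection principle), the number of orderings in which A is strictly ahead of B throughout is (p − q)/(p + q) · C(p + q, p) = (59 − 19)/(59 + 19) · 671262558647881200 = 344237209563016000.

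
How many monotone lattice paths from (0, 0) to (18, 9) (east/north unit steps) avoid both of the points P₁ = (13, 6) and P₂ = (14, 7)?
Number of paths = 2237193

Inclusion–exclusion. Total paths: C(27, 18) = 4686825. Through P₁: C(19, 13)·C(8, 5) = 1519392. Through P₂: C(21, 14)·C(6, 4) = 1744200. Since P₁ is strictly southwest of P₂, a monotone path through both must visit P₁ then P₂; paths through both = C(19, 13)·C(2, 1)·C(6, 4) = 813960. Avoid both = 4686825 − 1519392 − 1744200 + 813960 = 2237193.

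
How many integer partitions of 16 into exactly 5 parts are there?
p(16, 5 parts) = 37

Partitions of n into exactly k parts ↔ partitions of n − k into at most k parts (subtract 1 from each part). For n = 16, k = 5, the partitions are: 12+1+1+1+1, 11+2+1+1+1, 10+3+1+1+1, 10+2+2+1+1, 9+4+1+1+1, 9+3+2+1+1, 9+2+2+2+1, 8+5+1+1+1, 8+4+2+1+1, 8+3+3+1+1, 8+3+2+2+1, 8+2+2+2+2, 7+6+1+1+1, 7+5+2+1+1, 7+4+3+1+1, 7+4+2+2+1, 7+3+3+2+1, 7+3+2+2+2, 6+6+2+1+1, 6+5+3+1+1, 6+5+2+2+1, 6+4+4+1+1, 6+4+3+2+1, 6+4+2+2+2, 6+3+3+3+1, 6+3+3+2+2, 5+5+4+1+1, 5+5+3+2+1, 5+5+2+2+2, 5+4+4+2+1, … (37 total). Count = 37.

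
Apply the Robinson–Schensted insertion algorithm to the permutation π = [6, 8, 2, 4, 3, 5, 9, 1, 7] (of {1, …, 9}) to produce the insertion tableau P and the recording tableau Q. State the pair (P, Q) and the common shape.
P = [1, 3, 5, 7] / [2, 8, 9] / [4] / [6];  Q = [1, 2, 6, 7] / [3, 4, 9] / [5] / [8];  common shape = (4, 3, 1, 1)

Row-insert the values π_1, π_2, … into P one at a time, bumping the leftmost entry strictly greater than the inserted value down to the next row. The recording tableau Q records, in position (i, j), the step at which that cell was added to P.
  Insert 6 (step 1): P = [6];  Q = [1]
  Insert 8 (step 2): P = [6, 8];  Q = [1, 2]
  Insert 2 (step 3): P = [2, 8] / [6];  Q = [1, 2] / [3]
  Insert 4 (step 4): P = [2, 4] / [6, 8];  Q = [1, 2] / [3, 4]
  Insert 3 (step 5): P = [2, 3] / [4, 8] / [6];  Q = [1, 2] / [3, 4] / [5]
  Insert 5 (step 6): P = [2, 3, 5] / [4, 8] / [6];  Q = [1, 2, 6] / [3, 4] / [5]
  Insert 9 (step 7): P = [2, 3, 5, 9] / [4, 8] / [6];  Q = [1, 2, 6, 7] / [3, 4] / [5]
  Insert 1 (step 8): P = [1, 3, 5, 9] / [2, 8] / [4] / [6];  Q = [1, 2, 6, 7] / [3, 4] / [5] / [8]
  Insert 7 (step 9): P = [1, 3, 5, 7] / [2, 8, 9] / [4] / [6];  Q = [1, 2, 6, 7] / [3, 4, 9] / [5] / [8]
Final shape: (4, 3, 1, 1).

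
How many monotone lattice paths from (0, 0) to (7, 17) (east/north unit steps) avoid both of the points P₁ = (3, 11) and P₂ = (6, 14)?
Number of paths = 143744

Inclusion–exclusion. Total paths: C(24, 7) = 346104. Through P₁: C(14, 3)·C(10, 4) = 76440. Through P₂: C(20, 6)·C(4, 1) = 155040. Since P₁ is strictly southwest of P₂, a monotone path through both must visit P₁ then P₂; paths through both = C(14, 3)·C(6, 3)·C(4, 1) = 29120. Avoid both = 346104 − 76440 − 155040 + 29120 = 143744.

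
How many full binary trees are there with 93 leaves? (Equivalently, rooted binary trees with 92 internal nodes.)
C_92 = 15487357822491889407128326963778343232013931127835600

These full binary trees are counted by the Catalan number C_n = (1/(n + 1)) · C(2n, n). For n = 92: C_92 = (1/93) · C(184, 92) = 1440324277491745714862934407631385920577295594888710800/93 = 15487357822491889407128326963778343232013931127835600.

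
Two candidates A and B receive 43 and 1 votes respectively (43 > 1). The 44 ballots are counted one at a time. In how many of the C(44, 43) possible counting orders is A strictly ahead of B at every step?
Strict-lead orderings = 42

Total orderings of the 44 votes with 43 for A: C(44, 43) = 44. By the Bertrand ballot formula (Cycle Lemma / reflection principle), the number of orderings in which A is strictly ahead of B throughout is (p − q)/(p + q) · C(p + q, p) = (43 − 1)/(43 + 1) · 44 = 42.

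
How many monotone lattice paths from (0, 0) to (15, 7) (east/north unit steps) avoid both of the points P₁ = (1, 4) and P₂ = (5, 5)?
Number of paths = 152162

Inclusion–exclusion. Total paths: C(22, 15) = 170544. Through P₁: C(5, 1)·C(17, 14) = 3400. Through P₂: C(10, 5)·C(12, 10) = 16632. Since P₁ is strictly southwest of P₂, a monotone path through both must visit P₁ then P₂; paths through both = C(5, 1)·C(5, 4)·C(12, 10) = 1650. Avoid both = 170544 − 3400 − 16632 + 1650 = 152162.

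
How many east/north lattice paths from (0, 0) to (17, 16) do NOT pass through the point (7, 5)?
Number of paths = 887452038

Total paths from (0, 0) to (17, 16): C(33, 17) = 1166803110. Paths through (7, 5): (paths (0, 0) → (7, 5)) × (paths (7, 5) → (17, 16)) = C(12, 7) · C(21, 10) = 792 · 352716 = 279351072. Avoidance count = 1166803110 − 279351072 = 887452038.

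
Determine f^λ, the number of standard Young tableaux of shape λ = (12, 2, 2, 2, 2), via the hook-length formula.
# SYT of shape (12, 2, 2, 2, 2) = 969969

Hook-length formula: f^λ = n! / Π hook(c), product over all cells c of the Young diagram. For λ = (12, 2, 2, 2, 2), n = 20 boxes. Hook lengths by row (left-to-right, top-to-bottom): [16, 15, 10, 9, 8, 7, 6, 5, 4, 3, 2, 1]; [5, 4]; [4, 3]; [3, 2]; [2, 1]. Product of hooks = 2508226560000. So f^λ = 20! / 2508226560000 = 2432902008176640000 / 2508226560000 = 969969.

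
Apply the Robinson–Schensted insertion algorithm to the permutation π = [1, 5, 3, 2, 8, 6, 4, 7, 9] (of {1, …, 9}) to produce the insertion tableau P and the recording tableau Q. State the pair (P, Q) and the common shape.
P = [1, 2, 4, 7, 9] / [3, 6] / [5, 8];  Q = [1, 2, 5, 8, 9] / [3, 6] / [4, 7];  common shape = (5, 2, 2)

Row-insert the values π_1, π_2, … into P one at a time, bumping the leftmost entry strictly greater than the inserted value down to the next row. The recording tableau Q records, in position (i, j), the step at which that cell was added to P.
  Insert 1 (step 1): P = [1];  Q = [1]
  Insert 5 (step 2): P = [1, 5];  Q = [1, 2]
  Insert 3 (step 3): P = [1, 3] / [5];  Q = [1, 2] / [3]
  Insert 2 (step 4): P = [1, 2] / [3] / [5];  Q = [1, 2] / [3] / [4]
  Insert 8 (step 5): P = [1, 2, 8] / [3] / [5];  Q = [1, 2, 5] / [3] / [4]
  Insert 6 (step 6): P = [1, 2, 6] / [3, 8] / [5];  Q = [1, 2, 5] / [3, 6] / [4]
  Insert 4 (step 7): P = [1, 2, 4] / [3, 6] / [5, 8];  Q = [1, 2, 5] / [3, 6] / [4, 7]
  Insert 7 (step 8): P = [1, 2, 4, 7] / [3, 6] / [5, 8];  Q = [1, 2, 5, 8] / [3, 6] / [4, 7]
  Insert 9 (step 9): P = [1, 2, 4, 7, 9] / [3, 6] / [5, 8];  Q = [1, 2, 5, 8, 9] / [3, 6] / [4, 7]
Final shape: (5, 2, 2).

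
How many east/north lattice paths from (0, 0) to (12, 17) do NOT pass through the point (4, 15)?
Number of paths = 51721515

Total paths from (0, 0) to (12, 17): C(29, 12) = 51895935. Paths through (4, 15): (paths (0, 0) → (4, 15)) × (paths (4, 15) → (12, 17)) = C(19, 4) · C(10, 8) = 3876 · 45 = 174420. Avoidance count = 51895935 − 174420 = 51721515.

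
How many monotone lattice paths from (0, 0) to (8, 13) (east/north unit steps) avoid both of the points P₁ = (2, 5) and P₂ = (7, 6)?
Number of paths = 127707

Inclusion–exclusion. Total paths: C(21, 8) = 203490. Through P₁: C(7, 2)·C(14, 6) = 63063. Through P₂: C(13, 7)·C(8, 1) = 13728. Since P₁ is strictly southwest of P₂, a monotone path through both must visit P₁ then P₂; paths through both = C(7, 2)·C(6, 5)·C(8, 1) = 1008. Avoid both = 203490 − 63063 − 13728 + 1008 = 127707.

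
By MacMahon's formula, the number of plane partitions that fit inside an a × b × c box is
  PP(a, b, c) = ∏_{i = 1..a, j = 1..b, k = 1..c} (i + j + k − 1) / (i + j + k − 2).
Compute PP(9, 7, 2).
PP(9, 7, 2) = 27810640

Evaluate the triple product over i = 1..9, j = 1..7, k = 1..2. The factors are (2/1) · (3/2) · (3/2) · (4/3) · (4/3) · (5/4) · (5/4) · (6/5) · … (126 factors total). The numerators and denominators telescope so the product is an integer; carrying out the multiplication exactly gives PP(9, 7, 2) = 27810640.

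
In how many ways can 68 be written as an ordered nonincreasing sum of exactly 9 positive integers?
p(68, 9 parts) = 120092

Partitions of n into exactly k parts are in bijection with partitions of n − k into at most k parts (subtract 1 from each part). So p(68, exactly 9) = p(59, parts ≤ 9). Computing via the recurrence p(m, j) = p(m, j−1) + p(m−j, j) gives 120092.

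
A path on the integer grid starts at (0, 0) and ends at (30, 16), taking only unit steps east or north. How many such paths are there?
Number of paths = 991493848554

A monotone lattice path from (0, 0) to (30, 16) consists of 30 east steps and 16 north steps in some order, so it is determined by which 30 of the 46 steps are east. The count is C(46, 30) = 991493848554.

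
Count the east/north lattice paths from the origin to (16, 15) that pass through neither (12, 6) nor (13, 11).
Number of paths = 203800335

Inclusion–exclusion. Total paths: C(31, 16) = 300540195. Through P₁: C(18, 12)·C(13, 4) = 13273260. Through P₂: C(24, 13)·C(7, 3) = 87365040. Since P₁ is strictly southwest of P₂, a monotone path through both must visit P₁ then P₂; paths through both = C(18, 12)·C(6, 1)·C(7, 3) = 3898440. Avoid both = 300540195 − 13273260 − 87365040 + 3898440 = 203800335.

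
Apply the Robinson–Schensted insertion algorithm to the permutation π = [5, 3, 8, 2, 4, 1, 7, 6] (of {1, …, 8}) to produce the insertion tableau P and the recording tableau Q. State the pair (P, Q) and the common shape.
P = [1, 4, 6] / [2, 7] / [3, 8] / [5];  Q = [1, 3, 7] / [2, 5] / [4, 8] / [6];  common shape = (3, 2, 2, 1)

Row-insert the values π_1, π_2, … into P one at a time, bumping the leftmost entry strictly greater than the inserted value down to the next row. The recording tableau Q records, in position (i, j), the step at which that cell was added to P.
  Insert 5 (step 1): P = [5];  Q = [1]
  Insert 3 (step 2): P = [3] / [5];  Q = [1] / [2]
  Insert 8 (step 3): P = [3, 8] / [5];  Q = [1, 3] / [2]
  Insert 2 (step 4): P = [2, 8] / [3] / [5];  Q = [1, 3] / [2] / [4]
  Insert 4 (step 5): P = [2, 4] / [3, 8] / [5];  Q = [1, 3] / [2, 5] / [4]
  Insert 1 (step 6): P = [1, 4] / [2, 8] / [3] / [5];  Q = [1, 3] / [2, 5] / [4] / [6]
  Insert 7 (step 7): P = [1, 4, 7] / [2, 8] / [3] / [5];  Q = [1, 3, 7] / [2, 5] / [4] / [6]
  Insert 6 (step 8): P = [1, 4, 6] / [2, 7] / [3, 8] / [5];  Q = [1, 3, 7] / [2, 5] / [4, 8] / [6]
Final shape: (3, 2, 2, 1).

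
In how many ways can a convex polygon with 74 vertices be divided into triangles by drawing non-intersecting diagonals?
C_72 = 20276890389709399862928998568254641025700

These polygon triangulations are counted by the Catalan number C_n = (1/(n + 1)) · C(2n, n). For n = 72: C_72 = (1/73) · C(144, 72) = 1480212998448786189993816895482588794876100/73 = 20276890389709399862928998568254641025700.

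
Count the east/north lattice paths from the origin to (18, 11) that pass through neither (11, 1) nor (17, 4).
Number of paths = 34324098

Inclusion–exclusion. Total paths: C(29, 18) = 34597290. Through P₁: C(12, 11)·C(17, 7) = 233376. Through P₂: C(21, 17)·C(8, 1) = 47880. Since P₁ is strictly southwest of P₂, a monotone path through both must visit P₁ then P₂; paths through both = C(12, 11)·C(9, 6)·C(8, 1) = 8064. Avoid both = 34597290 − 233376 − 47880 + 8064 = 34324098.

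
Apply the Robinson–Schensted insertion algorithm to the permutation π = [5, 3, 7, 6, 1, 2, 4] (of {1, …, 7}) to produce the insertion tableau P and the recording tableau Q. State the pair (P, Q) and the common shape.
P = [1, 2, 4] / [3, 6] / [5, 7];  Q = [1, 3, 7] / [2, 4] / [5, 6];  common shape = (3, 2, 2)

Row-insert the values π_1, π_2, … into P one at a time, bumping the leftmost entry strictly greater than the inserted value down to the next row. The recording tableau Q records, in position (i, j), the step at which that cell was added to P.
  Insert 5 (step 1): P = [5];  Q = [1]
  Insert 3 (step 2): P = [3] / [5];  Q = [1] / [2]
  Insert 7 (step 3): P = [3, 7] / [5];  Q = [1, 3] / [2]
  Insert 6 (step 4): P = [3, 6] / [5, 7];  Q = [1, 3] / [2, 4]
  Insert 1 (step 5): P = [1, 6] / [3, 7] / [5];  Q = [1, 3] / [2, 4] / [5]
  Insert 2 (step 6): P = [1, 2] / [3, 6] / [5, 7];  Q = [1, 3] / [2, 4] / [5, 6]
  Insert 4 (step 7): P = [1, 2, 4] / [3, 6] / [5, 7];  Q = [1, 3, 7] / [2, 4] / [5, 6]
Final shape: (3, 2, 2).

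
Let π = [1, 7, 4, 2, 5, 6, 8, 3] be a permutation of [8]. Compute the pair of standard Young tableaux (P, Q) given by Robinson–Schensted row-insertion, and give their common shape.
P = [1, 2, 3, 6, 8] / [4, 5] / [7];  Q = [1, 2, 5, 6, 7] / [3, 8] / [4];  common shape = (5, 2, 1)

Row-insert the values π_1, π_2, … into P one at a time, bumping the leftmost entry strictly greater than the inserted value down to the next row. The recording tableau Q records, in position (i, j), the step at which that cell was added to P.
  Insert 1 (step 1): P = [1];  Q = [1]
  Insert 7 (step 2): P = [1, 7];  Q = [1, 2]
  Insert 4 (step 3): P = [1, 4] / [7];  Q = [1, 2] / [3]
  Insert 2 (step 4): P = [1, 2] / [4] / [7];  Q = [1, 2] / [3] / [4]
  Insert 5 (step 5): P = [1, 2, 5] / [4] / [7];  Q = [1, 2, 5] / [3] / [4]
  Insert 6 (step 6): P = [1, 2, 5, 6] / [4] / [7];  Q = [1, 2, 5, 6] / [3] / [4]
  Insert 8 (step 7): P = [1, 2, 5, 6, 8] / [4] / [7];  Q = [1, 2, 5, 6, 7] / [3] / [4]
  Insert 3 (step 8): P = [1, 2, 3, 6, 8] / [4, 5] / [7];  Q = [1, 2, 5, 6, 7] / [3, 8] / [4]
Final shape: (5, 2, 1).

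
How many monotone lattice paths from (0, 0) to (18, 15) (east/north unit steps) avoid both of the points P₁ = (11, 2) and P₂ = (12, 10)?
Number of paths = 732685632

Inclusion–exclusion. Total paths: C(33, 18) = 1037158320. Through P₁: C(13, 11)·C(20, 7) = 6046560. Through P₂: C(22, 12)·C(11, 6) = 298750452. Since P₁ is strictly southwest of P₂, a monotone path through both must visit P₁ then P₂; paths through both = C(13, 11)·C(9, 1)·C(11, 6) = 324324. Avoid both = 1037158320 − 6046560 − 298750452 + 324324 = 732685632.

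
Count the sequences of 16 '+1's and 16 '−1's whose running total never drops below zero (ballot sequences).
C_16 = 35357670

These ballot sequences are counted by the Catalan number C_n = (1/(n + 1)) · C(2n, n). For n = 16: C_16 = (1/17) · C(32, 16) = 601080390/17 = 35357670.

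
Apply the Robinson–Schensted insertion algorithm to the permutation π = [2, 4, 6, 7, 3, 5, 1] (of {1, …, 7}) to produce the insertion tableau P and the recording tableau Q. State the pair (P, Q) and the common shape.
P = [1, 3, 5, 7] / [2, 6] / [4];  Q = [1, 2, 3, 4] / [5, 6] / [7];  common shape = (4, 2, 1)

Row-insert the values π_1, π_2, … into P one at a time, bumping the leftmost entry strictly greater than the inserted value down to the next row. The recording tableau Q records, in position (i, j), the step at which that cell was added to P.
  Insert 2 (step 1): P = [2];  Q = [1]
  Insert 4 (step 2): P = [2, 4];  Q = [1, 2]
  Insert 6 (step 3): P = [2, 4, 6];  Q = [1, 2, 3]
  Insert 7 (step 4): P = [2, 4, 6, 7];  Q = [1, 2, 3, 4]
  Insert 3 (step 5): P = [2, 3, 6, 7] / [4];  Q = [1, 2, 3, 4] / [5]
  Insert 5 (step 6): P = [2, 3, 5, 7] / [4, 6];  Q = [1, 2, 3, 4] / [5, 6]
  Insert 1 (step 7): P = [1, 3, 5, 7] / [2, 6] / [4];  Q = [1, 2, 3, 4] / [5, 6] / [7]
Final shape: (4, 2, 1).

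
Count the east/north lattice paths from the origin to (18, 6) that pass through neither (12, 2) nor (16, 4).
Number of paths = 94606

Inclusion–exclusion. Total paths: C(24, 18) = 134596. Through P₁: C(14, 12)·C(10, 6) = 19110. Through P₂: C(20, 16)·C(4, 2) = 29070. Since P₁ is strictly southwest of P₂, a monotone path through both must visit P₁ then P₂; paths through both = C(14, 12)·C(6, 4)·C(4, 2) = 8190. Avoid both = 134596 − 19110 − 29070 + 8190 = 94606.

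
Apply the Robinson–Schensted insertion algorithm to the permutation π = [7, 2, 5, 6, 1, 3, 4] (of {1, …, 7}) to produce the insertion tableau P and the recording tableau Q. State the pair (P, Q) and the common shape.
P = [1, 3, 4] / [2, 5, 6] / [7];  Q = [1, 3, 4] / [2, 6, 7] / [5];  common shape = (3, 3, 1)

Row-insert the values π_1, π_2, … into P one at a time, bumping the leftmost entry strictly greater than the inserted value down to the next row. The recording tableau Q records, in position (i, j), the step at which that cell was added to P.
  Insert 7 (step 1): P = [7];  Q = [1]
  Insert 2 (step 2): P = [2] / [7];  Q = [1] / [2]
  Insert 5 (step 3): P = [2, 5] / [7];  Q = [1, 3] / [2]
  Insert 6 (step 4): P = [2, 5, 6] / [7];  Q = [1, 3, 4] / [2]
  Insert 1 (step 5): P = [1, 5, 6] / [2] / [7];  Q = [1, 3, 4] / [2] / [5]
  Insert 3 (step 6): P = [1, 3, 6] / [2, 5] / [7];  Q = [1, 3, 4] / [2, 6] / [5]
  Insert 4 (step 7): P = [1, 3, 4] / [2, 5, 6] / [7];  Q = [1, 3, 4] / [2, 6, 7] / [5]
Final shape: (3, 3, 1).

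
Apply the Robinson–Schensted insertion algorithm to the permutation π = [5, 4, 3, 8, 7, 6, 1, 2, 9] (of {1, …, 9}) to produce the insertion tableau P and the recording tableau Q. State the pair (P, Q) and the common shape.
P = [1, 2, 9] / [3, 6] / [4, 7] / [5, 8];  Q = [1, 4, 9] / [2, 5] / [3, 6] / [7, 8];  common shape = (3, 2, 2, 2)

Row-insert the values π_1, π_2, … into P one at a time, bumping the leftmost entry strictly greater than the inserted value down to the next row. The recording tableau Q records, in position (i, j), the step at which that cell was added to P.
  Insert 5 (step 1): P = [5];  Q = [1]
  Insert 4 (step 2): P = [4] / [5];  Q = [1] / [2]
  Insert 3 (step 3): P = [3] / [4] / [5];  Q = [1] / [2] / [3]
  Insert 8 (step 4): P = [3, 8] / [4] / [5];  Q = [1, 4] / [2] / [3]
  Insert 7 (step 5): P = [3, 7] / [4, 8] / [5];  Q = [1, 4] / [2, 5] / [3]
  Insert 6 (step 6): P = [3, 6] / [4, 7] / [5, 8];  Q = [1, 4] / [2, 5] / [3, 6]
  Insert 1 (step 7): P = [1, 6] / [3, 7] / [4, 8] / [5];  Q = [1, 4] / [2, 5] / [3, 6] / [7]
  Insert 2 (step 8): P = [1, 2] / [3, 6] / [4, 7] / [5, 8];  Q = [1, 4] / [2, 5] / [3, 6] / [7, 8]
  Insert 9 (step 9): P = [1, 2, 9] / [3, 6] / [4, 7] / [5, 8];  Q = [1, 4, 9] / [2, 5] / [3, 6] / [7, 8]
Final shape: (3, 2, 2, 2).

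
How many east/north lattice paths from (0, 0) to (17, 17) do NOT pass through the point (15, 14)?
Number of paths = 1558018620

Total paths from (0, 0) to (17, 17): C(34, 17) = 2333606220. Paths through (15, 14): (paths (0, 0) → (15, 14)) × (paths (15, 14) → (17, 17)) = C(29, 15) · C(5, 2) = 77558760 · 10 = 775587600. Avoidance count = 2333606220 − 775587600 = 1558018620.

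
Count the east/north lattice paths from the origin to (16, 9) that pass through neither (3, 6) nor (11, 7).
Number of paths = 1343507

Inclusion–exclusion. Total paths: C(25, 16) = 2042975. Through P₁: C(9, 3)·C(16, 13) = 47040. Through P₂: C(18, 11)·C(7, 5) = 668304. Since P₁ is strictly southwest of P₂, a monotone path through both must visit P₁ then P₂; paths through both = C(9, 3)·C(9, 8)·C(7, 5) = 15876. Avoid both = 2042975 − 47040 − 668304 + 15876 = 1343507.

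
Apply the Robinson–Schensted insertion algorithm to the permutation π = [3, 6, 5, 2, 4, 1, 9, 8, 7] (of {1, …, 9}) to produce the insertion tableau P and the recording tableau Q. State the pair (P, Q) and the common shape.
P = [1, 4, 7] / [2, 5, 8] / [3, 9] / [6];  Q = [1, 2, 7] / [3, 5, 8] / [4, 9] / [6];  common shape = (3, 3, 2, 1)

Row-insert the values π_1, π_2, … into P one at a time, bumping the leftmost entry strictly greater than the inserted value down to the next row. The recording tableau Q records, in position (i, j), the step at which that cell was added to P.
  Insert 3 (step 1): P = [3];  Q = [1]
  Insert 6 (step 2): P = [3, 6];  Q = [1, 2]
  Insert 5 (step 3): P = [3, 5] / [6];  Q = [1, 2] / [3]
  Insert 2 (step 4): P = [2, 5] / [3] / [6];  Q = [1, 2] / [3] / [4]
  Insert 4 (step 5): P = [2, 4] / [3, 5] / [6];  Q = [1, 2] / [3, 5] / [4]
  Insert 1 (step 6): P = [1, 4] / [2, 5] / [3] / [6];  Q = [1, 2] / [3, 5] / [4] / [6]
  Insert 9 (step 7): P = [1, 4, 9] / [2, 5] / [3] / [6];  Q = [1, 2, 7] / [3, 5] / [4] / [6]
  Insert 8 (step 8): P = [1, 4, 8] / [2, 5, 9] / [3] / [6];  Q = [1, 2, 7] / [3, 5, 8] / [4] / [6]
  Insert 7 (step 9): P = [1, 4, 7] / [2, 5, 8] / [3, 9] / [6];  Q = [1, 2, 7] / [3, 5, 8] / [4, 9] / [6]
Final shape: (3, 3, 2, 1).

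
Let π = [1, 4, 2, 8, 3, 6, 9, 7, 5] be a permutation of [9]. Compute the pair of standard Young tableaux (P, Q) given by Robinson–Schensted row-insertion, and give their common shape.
P = [1, 2, 3, 5, 7] / [4, 6, 9] / [8];  Q = [1, 2, 4, 6, 7] / [3, 5, 8] / [9];  common shape = (5, 3, 1)

Row-insert the values π_1, π_2, … into P one at a time, bumping the leftmost entry strictly greater than the inserted value down to the next row. The recording tableau Q records, in position (i, j), the step at which that cell was added to P.
  Insert 1 (step 1): P = [1];  Q = [1]
  Insert 4 (step 2): P = [1, 4];  Q = [1, 2]
  Insert 2 (step 3): P = [1, 2] / [4];  Q = [1, 2] / [3]
  Insert 8 (step 4): P = [1, 2, 8] / [4];  Q = [1, 2, 4] / [3]
  Insert 3 (step 5): P = [1, 2, 3] / [4, 8];  Q = [1, 2, 4] / [3, 5]
  Insert 6 (step 6): P = [1, 2, 3, 6] / [4, 8];  Q = [1, 2, 4, 6] / [3, 5]
  Insert 9 (step 7): P = [1, 2, 3, 6, 9] / [4, 8];  Q = [1, 2, 4, 6, 7] / [3, 5]
  Insert 7 (step 8): P = [1, 2, 3, 6, 7] / [4, 8, 9];  Q = [1, 2, 4, 6, 7] / [3, 5, 8]
  Insert 5 (step 9): P = [1, 2, 3, 5, 7] / [4, 6, 9] / [8];  Q = [1, 2, 4, 6, 7] / [3, 5, 8] / [9]
Final shape: (5, 3, 1).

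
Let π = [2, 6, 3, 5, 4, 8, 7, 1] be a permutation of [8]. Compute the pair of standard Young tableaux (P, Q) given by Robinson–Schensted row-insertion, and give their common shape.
P = [1, 3, 4, 7] / [2, 8] / [5] / [6];  Q = [1, 2, 4, 6] / [3, 7] / [5] / [8];  common shape = (4, 2, 1, 1)

Row-insert the values π_1, π_2, … into P one at a time, bumping the leftmost entry strictly greater than the inserted value down to the next row. The recording tableau Q records, in position (i, j), the step at which that cell was added to P.
  Insert 2 (step 1): P = [2];  Q = [1]
  Insert 6 (step 2): P = [2, 6];  Q = [1, 2]
  Insert 3 (step 3): P = [2, 3] / [6];  Q = [1, 2] / [3]
  Insert 5 (step 4): P = [2, 3, 5] / [6];  Q = [1, 2, 4] / [3]
  Insert 4 (step 5): P = [2, 3, 4] / [5] / [6];  Q = [1, 2, 4] / [3] / [5]
  Insert 8 (step 6): P = [2, 3, 4, 8] / [5] / [6];  Q = [1, 2, 4, 6] / [3] / [5]
  Insert 7 (step 7): P = [2, 3, 4, 7] / [5, 8] / [6];  Q = [1, 2, 4, 6] / [3, 7] / [5]
  Insert 1 (step 8): P = [1, 3, 4, 7] / [2, 8] / [5] / [6];  Q = [1, 2, 4, 6] / [3, 7] / [5] / [8]
Final shape: (4, 2, 1, 1).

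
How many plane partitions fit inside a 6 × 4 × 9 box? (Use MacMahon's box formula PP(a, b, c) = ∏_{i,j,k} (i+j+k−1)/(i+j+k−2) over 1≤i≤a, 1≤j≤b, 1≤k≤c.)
PP(6, 4, 9) = 559299781040

Evaluate the triple product over i = 1..6, j = 1..4, k = 1..9. The factors are (2/1) · (3/2) · (4/3) · (5/4) · (6/5) · (7/6) · (8/7) · (9/8) · … (216 factors total). The numerators and denominators telescope so the product is an integer; carrying out the multiplication exactly gives PP(6, 4, 9) = 559299781040.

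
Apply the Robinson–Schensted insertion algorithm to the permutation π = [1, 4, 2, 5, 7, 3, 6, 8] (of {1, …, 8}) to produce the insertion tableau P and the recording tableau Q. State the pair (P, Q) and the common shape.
P = [1, 2, 3, 6, 8] / [4, 5, 7];  Q = [1, 2, 4, 5, 8] / [3, 6, 7];  common shape = (5, 3)

Row-insert the values π_1, π_2, … into P one at a time, bumping the leftmost entry strictly greater than the inserted value down to the next row. The recording tableau Q records, in position (i, j), the step at which that cell was added to P.
  Insert 1 (step 1): P = [1];  Q = [1]
  Insert 4 (step 2): P = [1, 4];  Q = [1, 2]
  Insert 2 (step 3): P = [1, 2] / [4];  Q = [1, 2] / [3]
  Insert 5 (step 4): P = [1, 2, 5] / [4];  Q = [1, 2, 4] / [3]
  Insert 7 (step 5): P = [1, 2, 5, 7] / [4];  Q = [1, 2, 4, 5] / [3]
  Insert 3 (step 6): P = [1, 2, 3, 7] / [4, 5];  Q = [1, 2, 4, 5] / [3, 6]
  Insert 6 (step 7): P = [1, 2, 3, 6] / [4, 5, 7];  Q = [1, 2, 4, 5] / [3, 6, 7]
  Insert 8 (step 8): P = [1, 2, 3, 6, 8] / [4, 5, 7];  Q = [1, 2, 4, 5, 8] / [3, 6, 7]
Final shape: (5, 3).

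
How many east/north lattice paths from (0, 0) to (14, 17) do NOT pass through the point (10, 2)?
Number of paths = 264926709

Total paths from (0, 0) to (14, 17): C(31, 14) = 265182525. Paths through (10, 2): (paths (0, 0) → (10, 2)) × (paths (10, 2) → (14, 17)) = C(12, 10) · C(19, 4) = 66 · 3876 = 255816. Avoidance count = 265182525 − 255816 = 264926709.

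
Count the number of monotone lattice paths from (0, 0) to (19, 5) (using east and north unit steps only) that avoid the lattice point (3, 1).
Number of paths = 23124

Total paths from (0, 0) to (19, 5): C(24, 19) = 42504. Paths through (3, 1): (paths (0, 0) → (3, 1)) × (paths (3, 1) → (19, 5)) = C(4, 3) · C(20, 16) = 4 · 4845 = 19380. Avoidance count = 42504 − 19380 = 23124.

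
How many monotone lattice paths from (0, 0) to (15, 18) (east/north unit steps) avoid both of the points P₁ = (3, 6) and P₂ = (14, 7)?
Number of paths = 808625952

Inclusion–exclusion. Total paths: C(33, 15) = 1037158320. Through P₁: C(9, 3)·C(24, 12) = 227149104. Through P₂: C(21, 14)·C(12, 1) = 1395360. Since P₁ is strictly southwest of P₂, a monotone path through both must visit P₁ then P₂; paths through both = C(9, 3)·C(12, 11)·C(12, 1) = 12096. Avoid both = 1037158320 − 227149104 − 1395360 + 12096 = 808625952.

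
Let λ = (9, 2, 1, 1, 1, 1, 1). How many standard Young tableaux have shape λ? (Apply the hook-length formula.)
# SYT of shape (9, 2, 1, 1, 1, 1, 1) = 36608

Hook-length formula: f^λ = n! / Π hook(c), product over all cells c of the Young diagram. For λ = (9, 2, 1, 1, 1, 1, 1), n = 16 boxes. Hook lengths by row (left-to-right, top-to-bottom): [15, 9, 7, 6, 5, 4, 3, 2, 1]; [7, 1]; [5]; [4]; [3]; [2]; [1]. Product of hooks = 571536000. So f^λ = 16! / 571536000 = 20922789888000 / 571536000 = 36608.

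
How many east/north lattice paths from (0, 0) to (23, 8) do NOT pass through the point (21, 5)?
Number of paths = 7230925

Total paths from (0, 0) to (23, 8): C(31, 23) = 7888725. Paths through (21, 5): (paths (0, 0) → (21, 5)) × (paths (21, 5) → (23, 8)) = C(26, 21) · C(5, 2) = 65780 · 10 = 657800. Avoidance count = 7888725 − 657800 = 7230925.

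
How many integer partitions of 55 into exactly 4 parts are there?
p(55, 4 parts) = 1215

Partitions of n into exactly k parts are in bijection with partitions of n − k into at most k parts (subtract 1 from each part). So p(55, exactly 4) = p(51, parts ≤ 4). Computing via the recurrence p(m, j) = p(m, j−1) + p(m−j, j) gives 1215.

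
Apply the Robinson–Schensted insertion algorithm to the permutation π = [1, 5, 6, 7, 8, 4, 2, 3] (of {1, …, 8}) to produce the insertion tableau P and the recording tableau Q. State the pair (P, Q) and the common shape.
P = [1, 2, 3, 7, 8] / [4, 6] / [5];  Q = [1, 2, 3, 4, 5] / [6, 8] / [7];  common shape = (5, 2, 1)

Row-insert the values π_1, π_2, … into P one at a time, bumping the leftmost entry strictly greater than the inserted value down to the next row. The recording tableau Q records, in position (i, j), the step at which that cell was added to P.
  Insert 1 (step 1): P = [1];  Q = [1]
  Insert 5 (step 2): P = [1, 5];  Q = [1, 2]
  Insert 6 (step 3): P = [1, 5, 6];  Q = [1, 2, 3]
  Insert 7 (step 4): P = [1, 5, 6, 7];  Q = [1, 2, 3, 4]
  Insert 8 (step 5): P = [1, 5, 6, 7, 8];  Q = [1, 2, 3, 4, 5]
  Insert 4 (step 6): P = [1, 4, 6, 7, 8] / [5];  Q = [1, 2, 3, 4, 5] / [6]
  Insert 2 (step 7): P = [1, 2, 6, 7, 8] / [4] / [5];  Q = [1, 2, 3, 4, 5] / [6] / [7]
  Insert 3 (step 8): P = [1, 2, 3, 7, 8] / [4, 6] / [5];  Q = [1, 2, 3, 4, 5] / [6, 8] / [7]
Final shape: (5, 2, 1).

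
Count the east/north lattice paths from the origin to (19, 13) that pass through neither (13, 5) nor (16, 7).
Number of paths = 308247828

Inclusion–exclusion. Total paths: C(32, 19) = 347373600. Through P₁: C(18, 13)·C(14, 6) = 25729704. Through P₂: C(23, 16)·C(9, 3) = 20593188. Since P₁ is strictly southwest of P₂, a monotone path through both must visit P₁ then P₂; paths through both = C(18, 13)·C(5, 3)·C(9, 3) = 7197120. Avoid both = 347373600 − 25729704 − 20593188 + 7197120 = 308247828.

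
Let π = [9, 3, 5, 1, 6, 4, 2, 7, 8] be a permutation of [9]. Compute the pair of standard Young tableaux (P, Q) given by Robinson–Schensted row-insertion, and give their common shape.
P = [1, 2, 6, 7, 8] / [3, 4] / [5] / [9];  Q = [1, 3, 5, 8, 9] / [2, 6] / [4] / [7];  common shape = (5, 2, 1, 1)

Row-insert the values π_1, π_2, … into P one at a time, bumping the leftmost entry strictly greater than the inserted value down to the next row. The recording tableau Q records, in position (i, j), the step at which that cell was added to P.
  Insert 9 (step 1): P = [9];  Q = [1]
  Insert 3 (step 2): P = [3] / [9];  Q = [1] / [2]
  Insert 5 (step 3): P = [3, 5] / [9];  Q = [1, 3] / [2]
  Insert 1 (step 4): P = [1, 5] / [3] / [9];  Q = [1, 3] / [2] / [4]
  Insert 6 (step 5): P = [1, 5, 6] / [3] / [9];  Q = [1, 3, 5] / [2] / [4]
  Insert 4 (step 6): P = [1, 4, 6] / [3, 5] / [9];  Q = [1, 3, 5] / [2, 6] / [4]
  Insert 2 (step 7): P = [1, 2, 6] / [3, 4] / [5] / [9];  Q = [1, 3, 5] / [2, 6] / [4] / [7]
  Insert 7 (step 8): P = [1, 2, 6, 7] / [3, 4] / [5] / [9];  Q = [1, 3, 5, 8] / [2, 6] / [4] / [7]
  Insert 8 (step 9): P = [1, 2, 6, 7, 8] / [3, 4] / [5] / [9];  Q = [1, 3, 5, 8, 9] / [2, 6] / [4] / [7]
Final shape: (5, 2, 1, 1).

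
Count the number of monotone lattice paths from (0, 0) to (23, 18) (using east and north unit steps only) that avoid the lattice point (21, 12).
Number of paths = 192177755640

Total paths from (0, 0) to (23, 18): C(41, 23) = 202112640600. Paths through (21, 12): (paths (0, 0) → (21, 12)) × (paths (21, 12) → (23, 18)) = C(33, 21) · C(8, 2) = 354817320 · 28 = 9934884960. Avoidance count = 202112640600 − 9934884960 = 192177755640.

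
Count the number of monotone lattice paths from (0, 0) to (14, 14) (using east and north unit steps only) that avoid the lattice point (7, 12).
Number of paths = 38302632

Total paths from (0, 0) to (14, 14): C(28, 14) = 40116600. Paths through (7, 12): (paths (0, 0) → (7, 12)) × (paths (7, 12) → (14, 14)) = C(19, 7) · C(9, 7) = 50388 · 36 = 1813968. Avoidance count = 40116600 − 1813968 = 38302632.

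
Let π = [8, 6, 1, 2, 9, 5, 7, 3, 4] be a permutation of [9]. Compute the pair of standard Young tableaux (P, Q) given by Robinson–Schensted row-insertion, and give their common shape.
P = [1, 2, 3, 4] / [5, 7] / [6, 9] / [8];  Q = [1, 4, 5, 7] / [2, 6] / [3, 9] / [8];  common shape = (4, 2, 2, 1)

Row-insert the values π_1, π_2, … into P one at a time, bumping the leftmost entry strictly greater than the inserted value down to the next row. The recording tableau Q records, in position (i, j), the step at which that cell was added to P.
  Insert 8 (step 1): P = [8];  Q = [1]
  Insert 6 (step 2): P = [6] / [8];  Q = [1] / [2]
  Insert 1 (step 3): P = [1] / [6] / [8];  Q = [1] / [2] / [3]
  Insert 2 (step 4): P = [1, 2] / [6] / [8];  Q = [1, 4] / [2] / [3]
  Insert 9 (step 5): P = [1, 2, 9] / [6] / [8];  Q = [1, 4, 5] / [2] / [3]
  Insert 5 (step 6): P = [1, 2, 5] / [6, 9] / [8];  Q = [1, 4, 5] / [2, 6] / [3]
  Insert 7 (step 7): P = [1, 2, 5, 7] / [6, 9] / [8];  Q = [1, 4, 5, 7] / [2, 6] / [3]
  Insert 3 (step 8): P = [1, 2, 3, 7] / [5, 9] / [6] / [8];  Q = [1, 4, 5, 7] / [2, 6] / [3] / [8]
  Insert 4 (step 9): P = [1, 2, 3, 4] / [5, 7] / [6, 9] / [8];  Q = [1, 4, 5, 7] / [2, 6] / [3, 9] / [8]
Final shape: (4, 2, 2, 1).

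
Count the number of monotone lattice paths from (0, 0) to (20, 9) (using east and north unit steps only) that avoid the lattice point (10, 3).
Number of paths = 7724717

Total paths from (0, 0) to (20, 9): C(29, 20) = 10015005. Paths through (10, 3): (paths (0, 0) → (10, 3)) × (paths (10, 3) → (20, 9)) = C(13, 10) · C(16, 10) = 286 · 8008 = 2290288. Avoidance count = 10015005 − 2290288 = 7724717.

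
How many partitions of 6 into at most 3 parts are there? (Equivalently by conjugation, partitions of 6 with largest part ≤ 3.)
p(6, parts ≤ 3) = 7

Partitions of 6 with all parts ≤ 3: 3+3, 3+2+1, 3+1+1+1, 2+2+2, 2+2+1+1, 2+1+1+1+1, 1+1+1+1+1+1. Count = 7.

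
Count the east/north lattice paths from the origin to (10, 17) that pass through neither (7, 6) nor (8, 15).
Number of paths = 4972737

Inclusion–exclusion. Total paths: C(27, 10) = 8436285. Through P₁: C(13, 7)·C(14, 3) = 624624. Through P₂: C(23, 8)·C(4, 2) = 2941884. Since P₁ is strictly southwest of P₂, a monotone path through both must visit P₁ then P₂; paths through both = C(13, 7)·C(10, 1)·C(4, 2) = 102960. Avoid both = 8436285 − 624624 − 2941884 + 102960 = 4972737.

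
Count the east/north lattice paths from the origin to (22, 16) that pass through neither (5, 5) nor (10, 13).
Number of paths = 16455498460

Inclusion–exclusion. Total paths: C(38, 22) = 22239974430. Through P₁: C(10, 5)·C(28, 17) = 5411493360. Through P₂: C(23, 10)·C(15, 12) = 520550030. Since P₁ is strictly southwest of P₂, a monotone path through both must visit P₁ then P₂; paths through both = C(10, 5)·C(13, 5)·C(15, 12) = 147567420. Avoid both = 22239974430 − 5411493360 − 520550030 + 147567420 = 16455498460.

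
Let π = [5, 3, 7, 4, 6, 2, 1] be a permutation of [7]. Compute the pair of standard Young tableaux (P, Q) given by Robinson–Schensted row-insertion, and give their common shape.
P = [1, 4, 6] / [2, 7] / [3] / [5];  Q = [1, 3, 5] / [2, 4] / [6] / [7];  common shape = (3, 2, 1, 1)

Row-insert the values π_1, π_2, … into P one at a time, bumping the leftmost entry strictly greater than the inserted value down to the next row. The recording tableau Q records, in position (i, j), the step at which that cell was added to P.
  Insert 5 (step 1): P = [5];  Q = [1]
  Insert 3 (step 2): P = [3] / [5];  Q = [1] / [2]
  Insert 7 (step 3): P = [3, 7] / [5];  Q = [1, 3] / [2]
  Insert 4 (step 4): P = [3, 4] / [5, 7];  Q = [1, 3] / [2, 4]
  Insert 6 (step 5): P = [3, 4, 6] / [5, 7];  Q = [1, 3, 5] / [2, 4]
  Insert 2 (step 6): P = [2, 4, 6] / [3, 7] / [5];  Q = [1, 3, 5] / [2, 4] / [6]
  Insert 1 (step 7): P = [1, 4, 6] / [2, 7] / [3] / [5];  Q = [1, 3, 5] / [2, 4] / [6] / [7]
Final shape: (3, 2, 1, 1).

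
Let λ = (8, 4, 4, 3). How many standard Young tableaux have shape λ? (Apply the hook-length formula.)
# SYT of shape (8, 4, 4, 3) = 8465184

Hook-length formula: f^λ = n! / Π hook(c), product over all cells c of the Young diagram. For λ = (8, 4, 4, 3), n = 19 boxes. Hook lengths by row (left-to-right, top-to-bottom): [11, 10, 9, 7, 4, 3, 2, 1]; [6, 5, 4, 2]; [5, 4, 3, 1]; [3, 2, 1]. Product of hooks = 14370048000. So f^λ = 19! / 14370048000 = 121645100408832000 / 14370048000 = 8465184.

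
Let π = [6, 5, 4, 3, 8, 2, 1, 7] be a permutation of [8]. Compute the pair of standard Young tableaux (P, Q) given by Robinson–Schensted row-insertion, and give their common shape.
P = [1, 7] / [2, 8] / [3] / [4] / [5] / [6];  Q = [1, 5] / [2, 8] / [3] / [4] / [6] / [7];  common shape = (2, 2, 1, 1, 1, 1)

Row-insert the values π_1, π_2, … into P one at a time, bumping the leftmost entry strictly greater than the inserted value down to the next row. The recording tableau Q records, in position (i, j), the step at which that cell was added to P.
  Insert 6 (step 1): P = [6];  Q = [1]
  Insert 5 (step 2): P = [5] / [6];  Q = [1] / [2]
  Insert 4 (step 3): P = [4] / [5] / [6];  Q = [1] / [2] / [3]
  Insert 3 (step 4): P = [3] / [4] / [5] / [6];  Q = [1] / [2] / [3] / [4]
  Insert 8 (step 5): P = [3, 8] / [4] / [5] / [6];  Q = [1, 5] / [2] / [3] / [4]
  Insert 2 (step 6): P = [2, 8] / [3] / [4] / [5] / [6];  Q = [1, 5] / [2] / [3] / [4] / [6]
  Insert 1 (step 7): P = [1, 8] / [2] / [3] / [4] / [5] / [6];  Q = [1, 5] / [2] / [3] / [4] / [6] / [7]
  Insert 7 (step 8): P = [1, 7] / [2, 8] / [3] / [4] / [5] / [6];  Q = [1, 5] / [2, 8] / [3] / [4] / [6] / [7]
Final shape: (2, 2, 1, 1, 1, 1).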